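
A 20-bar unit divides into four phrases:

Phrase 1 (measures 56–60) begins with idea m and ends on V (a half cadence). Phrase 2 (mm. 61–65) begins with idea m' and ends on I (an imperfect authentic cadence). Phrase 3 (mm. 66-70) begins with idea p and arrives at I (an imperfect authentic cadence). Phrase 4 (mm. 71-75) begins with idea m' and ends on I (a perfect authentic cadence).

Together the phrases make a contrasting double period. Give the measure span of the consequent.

In a double period the first pair of phrases (ending imperfect authentic cadence) is the large antecedent and the second pair (ending perfect authentic cadence) is the large consequent; the consequent is measures 66–75.

measures 66–75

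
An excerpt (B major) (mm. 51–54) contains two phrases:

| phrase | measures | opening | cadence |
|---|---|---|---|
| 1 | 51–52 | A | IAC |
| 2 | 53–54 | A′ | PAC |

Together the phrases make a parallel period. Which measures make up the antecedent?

measures 51–52

The phrase ending with the weaker cadence (imperfect authentic cadence) is the antecedent; the one ending more conclusively (perfect authentic cadence) is the consequent. The antecedent is measures 51–52.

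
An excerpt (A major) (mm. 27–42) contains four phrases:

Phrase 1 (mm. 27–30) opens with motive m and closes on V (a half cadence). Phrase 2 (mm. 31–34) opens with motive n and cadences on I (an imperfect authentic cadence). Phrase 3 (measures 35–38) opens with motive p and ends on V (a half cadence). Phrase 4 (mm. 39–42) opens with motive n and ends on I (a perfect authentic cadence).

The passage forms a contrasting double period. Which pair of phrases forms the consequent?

phrases 3 and 4

In a double period the first pair of phrases (ending imperfect authentic cadence) is the large antecedent and the second pair (ending perfect authentic cadence) is the large consequent; the consequent is phrases 3 and 4.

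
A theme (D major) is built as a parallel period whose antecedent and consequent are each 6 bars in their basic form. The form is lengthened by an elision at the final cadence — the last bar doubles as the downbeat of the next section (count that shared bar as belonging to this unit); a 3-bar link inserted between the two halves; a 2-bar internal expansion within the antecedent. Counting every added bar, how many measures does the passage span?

17 measures

Basic parallel period: 6 + 6 = 12 bars.
12 (basic form) + 3 (link) + 2 (internal expansion) = 17.
The elision shares a bar with the next section but does not change this unit's count.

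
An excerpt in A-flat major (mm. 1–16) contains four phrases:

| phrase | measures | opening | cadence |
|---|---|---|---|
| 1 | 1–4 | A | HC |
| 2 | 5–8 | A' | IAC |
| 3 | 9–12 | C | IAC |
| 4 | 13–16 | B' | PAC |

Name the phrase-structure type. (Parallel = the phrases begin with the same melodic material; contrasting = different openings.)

Four phrases in two halves: the first half (mm. 1–8) ends with an imperfect authentic cadence, the second (measures 9–16) with a perfect authentic cadence — a large antecedent–consequent pair, i.e. a double period.
Phrase 3 begins with different material from phrase 1, making it contrasting.

contrasting double period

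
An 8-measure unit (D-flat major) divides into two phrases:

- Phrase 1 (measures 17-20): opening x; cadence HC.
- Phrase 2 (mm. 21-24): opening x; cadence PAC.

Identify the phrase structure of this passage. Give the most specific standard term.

Phrase 1 ends with a half cadence (weaker) and phrase 2 with a perfect authentic cadence (stronger): antecedent + consequent = a period.
The two phrases open with the same material (x / x), so the period is parallel.

parallel period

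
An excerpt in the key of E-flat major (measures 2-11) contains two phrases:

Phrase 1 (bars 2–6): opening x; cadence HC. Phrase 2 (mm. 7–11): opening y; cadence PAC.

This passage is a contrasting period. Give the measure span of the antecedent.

The antecedent is the phrase ending with the weaker cadence (half cadence, phrase 1) and the consequent the one ending more conclusively (perfect authentic cadence, phrase 2); the antecedent is mm. 2-6.

measures 2–6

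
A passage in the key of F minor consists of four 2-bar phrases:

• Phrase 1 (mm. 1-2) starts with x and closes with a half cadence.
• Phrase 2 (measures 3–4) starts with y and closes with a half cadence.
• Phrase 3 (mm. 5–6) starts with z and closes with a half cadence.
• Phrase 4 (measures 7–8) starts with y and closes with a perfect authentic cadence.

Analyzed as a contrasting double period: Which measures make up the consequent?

measures 5–8

In a double period the four phrases pair into a large antecedent (phrases 1–2, ending half cadence) and a large consequent (phrases 3–4, ending perfect authentic cadence). The consequent spans bars 5–8.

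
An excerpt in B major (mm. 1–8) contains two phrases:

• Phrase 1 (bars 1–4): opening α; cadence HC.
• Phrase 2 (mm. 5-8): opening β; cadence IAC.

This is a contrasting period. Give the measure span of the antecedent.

measures 1–4

The phrase ending with the weaker cadence (half cadence) is the antecedent; the one ending more conclusively (imperfect authentic cadence) is the consequent. The antecedent is measures 1–4.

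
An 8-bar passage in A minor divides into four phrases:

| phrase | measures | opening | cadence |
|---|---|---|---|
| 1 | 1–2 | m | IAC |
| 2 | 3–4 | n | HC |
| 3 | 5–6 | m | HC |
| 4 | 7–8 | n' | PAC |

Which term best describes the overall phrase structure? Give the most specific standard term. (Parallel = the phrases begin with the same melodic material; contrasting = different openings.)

Four phrases in two halves: the first half (measures 1-4) ends with a half cadence, the second (mm. 5-8) with a perfect authentic cadence — a large antecedent–consequent pair, i.e. a double period.
Phrase 3 begins with the same material as phrase 1, making it parallel.

parallel double period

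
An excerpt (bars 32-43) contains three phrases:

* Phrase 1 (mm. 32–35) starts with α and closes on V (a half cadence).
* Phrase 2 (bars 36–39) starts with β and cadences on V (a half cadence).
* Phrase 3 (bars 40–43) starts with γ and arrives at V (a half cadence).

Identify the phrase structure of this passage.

phrase group

The final phrase closes with a half cadence, which is not stronger than the preceding half cadence; the 3 phrases lack an overall antecedent–consequent design and so form a phrase group.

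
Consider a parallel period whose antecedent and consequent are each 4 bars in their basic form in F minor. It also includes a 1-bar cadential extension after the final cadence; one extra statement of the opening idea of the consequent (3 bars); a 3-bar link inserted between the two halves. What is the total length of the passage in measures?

15 measures

Basic parallel period: 4 + 4 = 8 bars.
8 (basic form) + 1 (cadential extension) + 3 (extra statement) + 3 (link) = 15.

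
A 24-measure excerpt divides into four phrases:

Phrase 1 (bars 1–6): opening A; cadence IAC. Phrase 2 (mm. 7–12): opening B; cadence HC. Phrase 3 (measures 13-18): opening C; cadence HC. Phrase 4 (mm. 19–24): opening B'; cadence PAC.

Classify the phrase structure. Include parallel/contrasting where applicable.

Four phrases in two halves: the first half (mm. 1–12) ends with a half cadence, the second (bars 13-24) with a perfect authentic cadence — a large antecedent–consequent pair, i.e. a double period.
Phrase 3 begins with different material from phrase 1, making it contrasting.

contrasting double period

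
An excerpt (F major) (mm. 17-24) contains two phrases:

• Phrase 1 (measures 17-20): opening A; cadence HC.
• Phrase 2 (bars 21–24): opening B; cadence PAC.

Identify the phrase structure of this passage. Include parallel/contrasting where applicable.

Phrase 1 ends with a half cadence (weaker) and phrase 2 with a perfect authentic cadence (stronger): antecedent + consequent = a period.
The two phrases open with different material (A / B), so the period is contrasting.

contrasting period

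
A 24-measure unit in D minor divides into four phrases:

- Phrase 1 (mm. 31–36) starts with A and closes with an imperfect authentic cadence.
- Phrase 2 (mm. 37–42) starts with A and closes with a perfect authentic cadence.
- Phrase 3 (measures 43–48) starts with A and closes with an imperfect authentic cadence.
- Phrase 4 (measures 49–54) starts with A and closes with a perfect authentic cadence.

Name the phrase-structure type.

The cadence pattern IAC–PAC–IAC–PAC is weak–strong twice, and phrases 3–4 restate phrases 1–2: a period heard twice, not a double period (which would end weakly at phrase 2).

repeated period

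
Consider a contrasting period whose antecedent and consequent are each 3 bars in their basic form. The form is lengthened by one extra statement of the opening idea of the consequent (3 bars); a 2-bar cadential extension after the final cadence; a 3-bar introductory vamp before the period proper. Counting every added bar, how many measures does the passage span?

14 measures

Basic contrasting period: 3 + 3 = 6 bars.
6 (basic form) + 3 (extra statement) + 2 (cadential extension) + 3 (introduction) = 14.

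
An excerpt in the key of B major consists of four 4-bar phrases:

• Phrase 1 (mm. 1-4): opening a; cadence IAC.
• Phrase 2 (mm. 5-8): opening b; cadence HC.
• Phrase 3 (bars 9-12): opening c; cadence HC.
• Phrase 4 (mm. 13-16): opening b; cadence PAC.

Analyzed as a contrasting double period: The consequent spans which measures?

measures 9–16

In a double period the four phrases pair into a large antecedent (phrases 1–2, ending half cadence) and a large consequent (phrases 3–4, ending perfect authentic cadence). The consequent spans measures 9-16.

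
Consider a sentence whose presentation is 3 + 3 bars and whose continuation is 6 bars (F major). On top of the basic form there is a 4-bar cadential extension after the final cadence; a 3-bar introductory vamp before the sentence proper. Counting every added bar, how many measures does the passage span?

19 measures

Basic sentence: 3 + 3 + 6 = 12 bars.
12 (basic form) + 4 (cadential extension) + 3 (introduction) = 19.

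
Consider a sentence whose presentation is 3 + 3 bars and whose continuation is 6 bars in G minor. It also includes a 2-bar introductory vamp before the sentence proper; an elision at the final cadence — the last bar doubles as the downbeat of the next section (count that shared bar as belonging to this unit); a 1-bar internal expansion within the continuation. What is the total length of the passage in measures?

Basic sentence: 3 + 3 + 6 = 12 bars.
12 (basic form) + 2 (introduction) + 1 (internal expansion) = 15.
The elision shares a bar with the next section but does not change this unit's count.

15 measures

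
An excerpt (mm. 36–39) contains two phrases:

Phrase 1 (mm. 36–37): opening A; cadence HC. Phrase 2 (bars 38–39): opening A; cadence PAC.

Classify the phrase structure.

Phrase 1 ends with a half cadence (weaker) and phrase 2 with a perfect authentic cadence (stronger): antecedent + consequent = a period.
The two phrases open with the same material (A / A), so the period is parallel.

parallel period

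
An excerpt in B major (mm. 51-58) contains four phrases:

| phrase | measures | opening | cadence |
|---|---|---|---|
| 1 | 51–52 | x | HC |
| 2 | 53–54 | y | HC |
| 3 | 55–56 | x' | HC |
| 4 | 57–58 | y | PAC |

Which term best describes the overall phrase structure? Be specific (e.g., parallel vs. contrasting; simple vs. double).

Four phrases in two halves: the first half (mm. 51–54) ends with a half cadence, the second (mm. 55-58) with a perfect authentic cadence — a large antecedent–consequent pair, i.e. a double period.
Phrase 3 begins with the same material as phrase 1, making it parallel.

parallel double period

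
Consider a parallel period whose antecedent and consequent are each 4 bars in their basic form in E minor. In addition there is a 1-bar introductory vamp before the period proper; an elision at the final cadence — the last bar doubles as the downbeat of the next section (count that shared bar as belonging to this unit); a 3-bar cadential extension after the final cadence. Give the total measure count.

12 measures

Basic parallel period: 4 + 4 = 8 bars.
8 (basic form) + 1 (introduction) + 3 (cadential extension) = 12.
The elision shares a bar with the next section but does not change this unit's count.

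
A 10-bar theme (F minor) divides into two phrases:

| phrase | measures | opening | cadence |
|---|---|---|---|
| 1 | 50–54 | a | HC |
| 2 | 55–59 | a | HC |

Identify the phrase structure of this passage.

repeated phrase

Both phrases have the same opening (a) and the same cadence (half cadence): the second is a restatement, not a consequent, so this is a repeated phrase rather than a period.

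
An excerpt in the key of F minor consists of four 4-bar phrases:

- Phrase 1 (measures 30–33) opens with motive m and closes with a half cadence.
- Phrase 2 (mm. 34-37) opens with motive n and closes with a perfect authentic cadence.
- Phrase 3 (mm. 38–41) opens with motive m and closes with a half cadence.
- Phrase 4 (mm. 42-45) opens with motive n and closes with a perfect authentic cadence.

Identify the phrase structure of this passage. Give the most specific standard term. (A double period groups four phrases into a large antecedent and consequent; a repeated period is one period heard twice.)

repeated period

The cadence pattern HC–PAC–HC–PAC is weak–strong twice, and phrases 3–4 restate phrases 1–2: a period heard twice, not a double period (which would end weakly at phrase 2).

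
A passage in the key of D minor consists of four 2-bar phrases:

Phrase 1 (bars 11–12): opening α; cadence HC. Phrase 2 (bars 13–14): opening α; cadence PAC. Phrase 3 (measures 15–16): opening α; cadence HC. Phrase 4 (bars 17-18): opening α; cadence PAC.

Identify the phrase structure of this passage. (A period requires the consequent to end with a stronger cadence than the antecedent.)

The cadence pattern HC–PAC–HC–PAC is weak–strong twice, and phrases 3–4 restate phrases 1–2: a period heard twice, not a double period (which would end weakly at phrase 2).

repeated period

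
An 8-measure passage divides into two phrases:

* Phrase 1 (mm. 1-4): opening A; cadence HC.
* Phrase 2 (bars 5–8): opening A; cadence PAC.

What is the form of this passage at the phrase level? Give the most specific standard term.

parallel period

Phrase 1 ends with a half cadence (weaker) and phrase 2 with a perfect authentic cadence (stronger): antecedent + consequent = a period.
The two phrases open with the same material (A / A), so the period is parallel.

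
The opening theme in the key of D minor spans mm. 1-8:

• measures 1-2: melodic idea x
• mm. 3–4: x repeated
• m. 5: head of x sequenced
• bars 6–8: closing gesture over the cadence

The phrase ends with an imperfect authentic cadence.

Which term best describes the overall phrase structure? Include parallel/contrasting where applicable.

Basic idea (mm. 1-2) + its repetition (mm. 3–4) form the presentation; fragmentation and cadence (bars 5–8) form the continuation — the 8-bar whole is a sentence.

sentence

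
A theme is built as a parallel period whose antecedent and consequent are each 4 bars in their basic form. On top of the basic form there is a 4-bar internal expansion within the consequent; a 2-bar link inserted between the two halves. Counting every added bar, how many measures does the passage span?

14 measures

Basic parallel period: 4 + 4 = 8 bars.
8 (basic form) + 4 (internal expansion) + 2 (link) = 14.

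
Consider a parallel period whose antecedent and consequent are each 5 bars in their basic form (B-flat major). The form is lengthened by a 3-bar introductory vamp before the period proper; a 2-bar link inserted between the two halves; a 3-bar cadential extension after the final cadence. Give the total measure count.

Basic parallel period: 5 + 5 = 10 bars.
10 (basic form) + 3 (introduction) + 2 (link) + 3 (cadential extension) = 18.

18 measures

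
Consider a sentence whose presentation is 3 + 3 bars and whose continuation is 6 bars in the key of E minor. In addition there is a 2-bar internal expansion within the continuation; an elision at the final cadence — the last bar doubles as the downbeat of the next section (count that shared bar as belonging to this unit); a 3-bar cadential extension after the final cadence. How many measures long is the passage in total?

Basic sentence: 3 + 3 + 6 = 12 bars.
12 (basic form) + 2 (internal expansion) + 3 (cadential extension) = 17.
The elision shares a bar with the next section but does not change this unit's count.

17 measures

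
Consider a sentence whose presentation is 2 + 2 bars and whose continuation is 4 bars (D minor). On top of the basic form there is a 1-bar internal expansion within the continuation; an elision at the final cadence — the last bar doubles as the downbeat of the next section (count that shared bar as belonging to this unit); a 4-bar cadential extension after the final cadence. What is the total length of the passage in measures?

Basic sentence: 2 + 2 + 4 = 8 bars.
8 (basic form) + 1 (internal expansion) + 4 (cadential extension) = 13.
The elision shares a bar with the next section but does not change this unit's count.

13 measures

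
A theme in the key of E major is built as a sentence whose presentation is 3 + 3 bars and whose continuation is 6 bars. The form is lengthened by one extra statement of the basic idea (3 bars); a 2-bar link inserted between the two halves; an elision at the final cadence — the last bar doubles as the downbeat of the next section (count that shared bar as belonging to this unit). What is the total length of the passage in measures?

Basic sentence: 3 + 3 + 6 = 12 bars.
12 (basic form) + 3 (extra statement) + 2 (link) = 17.
The elision shares a bar with the next section but does not change this unit's count.

17 measures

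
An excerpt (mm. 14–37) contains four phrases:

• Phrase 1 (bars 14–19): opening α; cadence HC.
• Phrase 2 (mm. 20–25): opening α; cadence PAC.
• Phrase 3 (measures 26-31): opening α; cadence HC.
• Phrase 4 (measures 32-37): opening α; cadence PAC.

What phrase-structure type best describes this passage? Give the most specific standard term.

repeated period

The cadence pattern HC–PAC–HC–PAC is weak–strong twice, and phrases 3–4 restate phrases 1–2: a period heard twice, not a double period (which would end weakly at phrase 2).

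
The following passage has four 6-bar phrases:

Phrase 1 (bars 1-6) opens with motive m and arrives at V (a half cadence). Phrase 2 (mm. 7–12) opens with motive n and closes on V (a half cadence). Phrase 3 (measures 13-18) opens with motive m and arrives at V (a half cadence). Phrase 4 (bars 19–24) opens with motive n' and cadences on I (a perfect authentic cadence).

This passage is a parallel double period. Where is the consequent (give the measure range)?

In a double period the four phrases pair into a large antecedent (phrases 1–2, ending half cadence) and a large consequent (phrases 3–4, ending perfect authentic cadence). The consequent spans bars 13–24.

measures 13–24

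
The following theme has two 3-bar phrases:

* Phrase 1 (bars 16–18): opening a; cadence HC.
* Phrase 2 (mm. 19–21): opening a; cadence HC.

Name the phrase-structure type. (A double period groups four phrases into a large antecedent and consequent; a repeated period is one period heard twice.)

repeated phrase

Both phrases have the same opening (a) and the same cadence (half cadence): the second is a restatement, not a consequent, so this is a repeated phrase rather than a period.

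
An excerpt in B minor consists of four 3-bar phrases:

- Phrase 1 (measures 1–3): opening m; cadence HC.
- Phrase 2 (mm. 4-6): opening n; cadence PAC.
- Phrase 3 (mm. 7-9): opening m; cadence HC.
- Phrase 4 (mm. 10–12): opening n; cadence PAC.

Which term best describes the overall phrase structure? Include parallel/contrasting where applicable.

repeated period

The cadence pattern HC–PAC–HC–PAC is weak–strong twice, and phrases 3–4 restate phrases 1–2: a period heard twice, not a double period (which would end weakly at phrase 2).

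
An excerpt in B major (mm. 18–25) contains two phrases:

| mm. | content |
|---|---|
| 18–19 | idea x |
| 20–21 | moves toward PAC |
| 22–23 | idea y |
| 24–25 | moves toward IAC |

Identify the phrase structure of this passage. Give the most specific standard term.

The second phrase closes with an imperfect authentic cadence, which is not stronger than the first phrase's perfect authentic cadence; without a weak→strong cadential pair there is no antecedent–consequent relationship, so this is a phrase group rather than a period.

phrase group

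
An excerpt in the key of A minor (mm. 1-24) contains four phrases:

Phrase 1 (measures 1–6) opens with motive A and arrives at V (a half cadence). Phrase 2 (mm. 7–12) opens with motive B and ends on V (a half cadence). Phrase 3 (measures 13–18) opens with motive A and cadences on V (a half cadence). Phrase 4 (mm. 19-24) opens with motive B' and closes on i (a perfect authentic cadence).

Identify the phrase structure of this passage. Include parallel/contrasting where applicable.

parallel double period

Four phrases in two halves: the first half (mm. 1–12) ends with a half cadence, the second (mm. 13-24) with a perfect authentic cadence — a large antecedent–consequent pair, i.e. a double period.
Phrase 3 begins with the same material as phrase 1, making it parallel.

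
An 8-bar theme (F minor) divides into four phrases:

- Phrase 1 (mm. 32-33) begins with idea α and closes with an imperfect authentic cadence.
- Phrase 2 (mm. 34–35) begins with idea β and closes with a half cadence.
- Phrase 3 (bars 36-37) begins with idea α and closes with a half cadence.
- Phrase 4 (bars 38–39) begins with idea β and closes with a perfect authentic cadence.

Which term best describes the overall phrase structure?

parallel double period

Four phrases in two halves: the first half (measures 32–35) ends with a half cadence, the second (bars 36-39) with a perfect authentic cadence — a large antecedent–consequent pair, i.e. a double period.
Phrase 3 begins with the same material as phrase 1, making it parallel.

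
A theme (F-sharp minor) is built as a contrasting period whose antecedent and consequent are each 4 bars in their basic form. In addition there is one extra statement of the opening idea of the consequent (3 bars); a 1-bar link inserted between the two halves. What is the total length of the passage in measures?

Basic contrasting period: 4 + 4 = 8 bars.
8 (basic form) + 3 (extra statement) + 1 (link) = 12.

12 measures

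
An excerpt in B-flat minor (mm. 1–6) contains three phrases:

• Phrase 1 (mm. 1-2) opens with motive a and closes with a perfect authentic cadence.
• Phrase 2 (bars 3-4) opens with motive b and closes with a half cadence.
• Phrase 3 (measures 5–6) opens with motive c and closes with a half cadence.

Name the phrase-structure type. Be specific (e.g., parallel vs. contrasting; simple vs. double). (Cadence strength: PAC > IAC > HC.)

phrase group

The final phrase closes with a half cadence, which is not stronger than the preceding half cadence; the 3 phrases lack an overall antecedent–consequent design and so form a phrase group.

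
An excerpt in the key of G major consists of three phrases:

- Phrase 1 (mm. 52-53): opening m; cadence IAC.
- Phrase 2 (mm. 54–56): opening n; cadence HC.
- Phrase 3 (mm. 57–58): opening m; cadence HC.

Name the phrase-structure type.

The final phrase closes with a half cadence, which is not stronger than the preceding half cadence; the 3 phrases lack an overall antecedent–consequent design and so form a phrase group.

phrase group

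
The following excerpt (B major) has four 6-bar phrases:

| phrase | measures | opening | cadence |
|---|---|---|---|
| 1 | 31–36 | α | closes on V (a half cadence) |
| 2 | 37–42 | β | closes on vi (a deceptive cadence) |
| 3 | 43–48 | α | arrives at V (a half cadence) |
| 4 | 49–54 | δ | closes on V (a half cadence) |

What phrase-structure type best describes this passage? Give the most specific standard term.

phrase group

Phrase 4 ends with a half cadence, no stronger than phrase 2's deceptive cadence, so the four phrases do not form a double period; nor do phrases 3–4 duplicate 1–2, so it is not a repeated period. With no phrase reaching a conclusive cadence, the passage is a phrase group.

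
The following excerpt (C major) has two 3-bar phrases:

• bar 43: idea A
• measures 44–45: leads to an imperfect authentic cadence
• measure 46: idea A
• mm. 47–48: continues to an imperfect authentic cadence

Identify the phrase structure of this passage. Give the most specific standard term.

repeated phrase

Both phrases have the same opening (A) and the same cadence (imperfect authentic cadence): the second is a restatement, not a consequent, so this is a repeated phrase rather than a period.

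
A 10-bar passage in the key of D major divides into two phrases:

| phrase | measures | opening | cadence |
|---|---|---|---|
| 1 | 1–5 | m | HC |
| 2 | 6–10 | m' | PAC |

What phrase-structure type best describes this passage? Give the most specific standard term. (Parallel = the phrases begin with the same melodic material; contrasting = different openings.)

parallel period

Phrase 1 ends with a half cadence (weaker) and phrase 2 with a perfect authentic cadence (stronger): antecedent + consequent = a period.
The two phrases open with the same material (m / m'), so the period is parallel.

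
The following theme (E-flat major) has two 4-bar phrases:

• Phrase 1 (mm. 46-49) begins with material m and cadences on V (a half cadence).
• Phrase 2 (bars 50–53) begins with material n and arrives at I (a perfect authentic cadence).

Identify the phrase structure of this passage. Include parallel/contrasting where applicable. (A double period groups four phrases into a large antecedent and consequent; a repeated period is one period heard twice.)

contrasting period

Phrase 1 ends with a half cadence (weaker) and phrase 2 with a perfect authentic cadence (stronger): antecedent + consequent = a period.
The two phrases open with different material (m / n), so the period is contrasting.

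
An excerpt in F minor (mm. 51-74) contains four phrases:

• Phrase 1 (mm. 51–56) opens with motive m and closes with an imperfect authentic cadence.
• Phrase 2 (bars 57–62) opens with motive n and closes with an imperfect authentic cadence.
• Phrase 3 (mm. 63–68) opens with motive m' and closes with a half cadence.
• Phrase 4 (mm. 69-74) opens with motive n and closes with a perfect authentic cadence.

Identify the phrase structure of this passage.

parallel double period

Four phrases in two halves: the first half (measures 51–62) ends with an imperfect authentic cadence, the second (mm. 63–74) with a perfect authentic cadence — a large antecedent–consequent pair, i.e. a double period.
Phrase 3 begins with the same material as phrase 1, making it parallel.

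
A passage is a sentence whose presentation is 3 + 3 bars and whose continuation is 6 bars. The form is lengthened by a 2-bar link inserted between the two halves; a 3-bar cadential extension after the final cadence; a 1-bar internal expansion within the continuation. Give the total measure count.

18 measures

Basic sentence: 3 + 3 + 6 = 12 bars.
12 (basic form) + 2 (link) + 3 (cadential extension) + 1 (internal expansion) = 18.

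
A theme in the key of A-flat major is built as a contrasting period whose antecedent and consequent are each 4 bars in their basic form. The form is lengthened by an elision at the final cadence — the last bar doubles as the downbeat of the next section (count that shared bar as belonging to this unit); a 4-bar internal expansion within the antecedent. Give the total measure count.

12 measures

Basic contrasting period: 4 + 4 = 8 bars.
8 (basic form) + 4 (internal expansion) = 12.
The elision shares a bar with the next section but does not change this unit's count.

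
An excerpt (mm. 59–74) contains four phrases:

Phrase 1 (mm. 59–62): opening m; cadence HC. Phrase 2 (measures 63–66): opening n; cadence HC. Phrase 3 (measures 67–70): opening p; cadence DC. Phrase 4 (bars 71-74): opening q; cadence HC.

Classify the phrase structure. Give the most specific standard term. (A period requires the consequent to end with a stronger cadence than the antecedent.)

phrase group

Phrase 4 ends with a half cadence, no stronger than phrase 2's half cadence, so the four phrases do not form a double period; nor do phrases 3–4 duplicate 1–2, so it is not a repeated period. With no phrase reaching a conclusive cadence, the passage is a phrase group.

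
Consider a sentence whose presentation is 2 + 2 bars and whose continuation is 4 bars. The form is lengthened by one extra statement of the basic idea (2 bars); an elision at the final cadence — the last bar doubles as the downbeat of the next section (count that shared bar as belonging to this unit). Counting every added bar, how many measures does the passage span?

10 measures

Basic sentence: 2 + 2 + 4 = 8 bars.
8 (basic form) + 2 (extra statement) = 10.
The elision shares a bar with the next section but does not change this unit's count.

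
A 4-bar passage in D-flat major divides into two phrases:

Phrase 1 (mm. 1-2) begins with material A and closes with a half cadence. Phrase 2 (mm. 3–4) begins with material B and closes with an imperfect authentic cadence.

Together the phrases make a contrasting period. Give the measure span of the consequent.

measures 3–4

The phrase ending with the weaker cadence (half cadence) is the antecedent; the one ending more conclusively (imperfect authentic cadence) is the consequent. The consequent is measures 3–4.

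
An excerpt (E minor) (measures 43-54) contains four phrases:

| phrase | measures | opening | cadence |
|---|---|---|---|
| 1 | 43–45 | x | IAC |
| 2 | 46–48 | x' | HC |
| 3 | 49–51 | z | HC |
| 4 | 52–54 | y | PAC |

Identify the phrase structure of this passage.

Four phrases in two halves: the first half (measures 43–48) ends with a half cadence, the second (bars 49–54) with a perfect authentic cadence — a large antecedent–consequent pair, i.e. a double period.
Phrase 3 begins with different material from phrase 1, making it contrasting.

contrasting double period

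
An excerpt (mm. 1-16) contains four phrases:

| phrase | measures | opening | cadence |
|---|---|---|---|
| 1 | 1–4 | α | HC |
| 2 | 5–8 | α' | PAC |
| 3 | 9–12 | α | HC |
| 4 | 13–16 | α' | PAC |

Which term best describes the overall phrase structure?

repeated period

The cadence pattern HC–PAC–HC–PAC is weak–strong twice, and phrases 3–4 restate phrases 1–2: a period heard twice, not a double period (which would end weakly at phrase 2).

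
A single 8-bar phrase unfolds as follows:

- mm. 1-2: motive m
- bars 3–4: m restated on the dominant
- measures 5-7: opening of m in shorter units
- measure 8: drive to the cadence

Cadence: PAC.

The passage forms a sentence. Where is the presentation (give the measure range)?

The presentation of a sentence is the basic idea (mm. 1-2) plus its repetition (mm. 3-4); the presentation is therefore bars 1-4.

measures 1–4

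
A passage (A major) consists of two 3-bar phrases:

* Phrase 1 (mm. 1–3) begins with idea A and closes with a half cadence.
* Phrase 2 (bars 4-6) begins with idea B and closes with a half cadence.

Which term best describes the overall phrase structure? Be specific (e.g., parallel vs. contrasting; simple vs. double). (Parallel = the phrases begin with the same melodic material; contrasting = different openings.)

The second phrase closes with a half cadence, which is not stronger than the first phrase's half cadence; without a weak→strong cadential pair there is no antecedent–consequent relationship, so this is a phrase group rather than a period.

phrase group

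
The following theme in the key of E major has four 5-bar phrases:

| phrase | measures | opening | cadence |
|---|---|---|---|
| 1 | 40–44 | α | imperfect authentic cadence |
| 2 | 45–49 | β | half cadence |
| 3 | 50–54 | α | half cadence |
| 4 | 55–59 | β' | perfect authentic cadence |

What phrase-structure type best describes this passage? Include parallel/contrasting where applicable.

parallel double period

Four phrases in two halves: the first half (measures 40-49) ends with a half cadence, the second (measures 50–59) with a perfect authentic cadence — a large antecedent–consequent pair, i.e. a double period.
Phrase 3 begins with the same material as phrase 1, making it parallel.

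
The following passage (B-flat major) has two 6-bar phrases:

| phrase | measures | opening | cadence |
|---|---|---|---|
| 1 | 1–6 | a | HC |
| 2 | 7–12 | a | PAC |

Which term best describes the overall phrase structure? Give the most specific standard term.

Phrase 1 ends with a half cadence (weaker) and phrase 2 with a perfect authentic cadence (stronger): antecedent + consequent = a period.
The two phrases open with the same material (a / a), so the period is parallel.

parallel period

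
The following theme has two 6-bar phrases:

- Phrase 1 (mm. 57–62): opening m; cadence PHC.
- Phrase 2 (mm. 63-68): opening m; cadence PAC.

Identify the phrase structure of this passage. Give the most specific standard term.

Phrase 1 ends with a Phrygian half cadence (weaker) and phrase 2 with a perfect authentic cadence (stronger): antecedent + consequent = a period.
The two phrases open with the same material (m / m), so the period is parallel.

parallel period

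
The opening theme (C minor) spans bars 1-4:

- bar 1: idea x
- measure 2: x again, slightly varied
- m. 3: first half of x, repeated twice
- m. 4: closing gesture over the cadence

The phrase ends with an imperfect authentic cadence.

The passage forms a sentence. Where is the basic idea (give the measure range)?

measures 1–1

The presentation of a sentence is the basic idea (m. 1) plus its repetition (m. 2); the basic idea is therefore m. 1.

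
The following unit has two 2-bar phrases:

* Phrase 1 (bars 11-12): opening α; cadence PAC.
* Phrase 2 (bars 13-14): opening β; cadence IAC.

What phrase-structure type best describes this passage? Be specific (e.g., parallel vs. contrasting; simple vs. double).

phrase group

The second phrase closes with an imperfect authentic cadence, which is not stronger than the first phrase's perfect authentic cadence; without a weak→strong cadential pair there is no antecedent–consequent relationship, so this is a phrase group rather than a period.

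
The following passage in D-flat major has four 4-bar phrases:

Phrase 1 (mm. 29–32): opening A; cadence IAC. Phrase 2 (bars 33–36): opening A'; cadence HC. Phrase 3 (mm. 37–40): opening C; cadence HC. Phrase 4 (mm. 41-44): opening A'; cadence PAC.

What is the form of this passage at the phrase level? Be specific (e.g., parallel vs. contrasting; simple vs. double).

contrasting double period

Four phrases in two halves: the first half (bars 29–36) ends with a half cadence, the second (mm. 37-44) with a perfect authentic cadence — a large antecedent–consequent pair, i.e. a double period.
Phrase 3 begins with different material from phrase 1, making it contrasting.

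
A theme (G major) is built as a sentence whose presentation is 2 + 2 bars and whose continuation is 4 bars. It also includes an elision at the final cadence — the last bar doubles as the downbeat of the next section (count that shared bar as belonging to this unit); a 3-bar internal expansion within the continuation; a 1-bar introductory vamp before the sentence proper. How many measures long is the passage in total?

12 measures

Basic sentence: 2 + 2 + 4 = 8 bars.
8 (basic form) + 3 (internal expansion) + 1 (introduction) = 12.
The elision shares a bar with the next section but does not change this unit's count.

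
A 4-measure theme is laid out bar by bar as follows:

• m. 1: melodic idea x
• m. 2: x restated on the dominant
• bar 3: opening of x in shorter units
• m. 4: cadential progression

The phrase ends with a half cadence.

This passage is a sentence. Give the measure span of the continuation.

measures 3–4

After the presentation (bars 1-2), the continuation covers the fragmentation through the cadence: mm. 3-4.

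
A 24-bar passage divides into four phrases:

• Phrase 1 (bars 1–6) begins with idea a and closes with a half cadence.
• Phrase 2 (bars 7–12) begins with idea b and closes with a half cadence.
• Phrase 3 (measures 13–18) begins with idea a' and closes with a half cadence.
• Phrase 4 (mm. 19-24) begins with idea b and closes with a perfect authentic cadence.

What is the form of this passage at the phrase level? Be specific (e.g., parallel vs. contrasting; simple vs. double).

parallel double period

Four phrases in two halves: the first half (mm. 1–12) ends with a half cadence, the second (mm. 13-24) with a perfect authentic cadence — a large antecedent–consequent pair, i.e. a double period.
Phrase 3 begins with the same material as phrase 1, making it parallel.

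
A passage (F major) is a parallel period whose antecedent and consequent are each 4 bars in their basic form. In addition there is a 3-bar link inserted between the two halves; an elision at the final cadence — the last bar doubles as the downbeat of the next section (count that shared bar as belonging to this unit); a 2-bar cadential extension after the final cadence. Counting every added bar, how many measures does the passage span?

Basic parallel period: 4 + 4 = 8 bars.
8 (basic form) + 3 (link) + 2 (cadential extension) = 13.
The elision shares a bar with the next section but does not change this unit's count.

13 measures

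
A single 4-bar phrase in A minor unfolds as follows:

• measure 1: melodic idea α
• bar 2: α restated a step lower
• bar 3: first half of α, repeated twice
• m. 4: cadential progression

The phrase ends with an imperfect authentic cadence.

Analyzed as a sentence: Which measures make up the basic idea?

measures 1–1

The presentation of a sentence is the basic idea (m. 1) plus its repetition (measure 2); the basic idea is therefore measure 1.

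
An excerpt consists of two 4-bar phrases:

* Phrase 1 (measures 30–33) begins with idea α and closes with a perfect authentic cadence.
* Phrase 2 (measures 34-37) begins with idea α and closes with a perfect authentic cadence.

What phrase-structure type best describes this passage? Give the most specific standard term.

repeated phrase

Both phrases have the same opening (α) and the same cadence (perfect authentic cadence): the second is a restatement, not a consequent, so this is a repeated phrase rather than a period.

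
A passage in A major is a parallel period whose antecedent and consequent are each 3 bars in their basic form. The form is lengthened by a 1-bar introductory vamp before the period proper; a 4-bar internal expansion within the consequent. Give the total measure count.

11 measures

Basic parallel period: 3 + 3 = 6 bars.
6 (basic form) + 1 (introduction) + 4 (internal expansion) = 11.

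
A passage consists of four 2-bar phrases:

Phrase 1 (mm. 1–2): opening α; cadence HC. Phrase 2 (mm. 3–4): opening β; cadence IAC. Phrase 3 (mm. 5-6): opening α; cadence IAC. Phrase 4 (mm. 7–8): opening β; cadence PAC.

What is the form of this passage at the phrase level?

Four phrases in two halves: the first half (bars 1–4) ends with an imperfect authentic cadence, the second (bars 5–8) with a perfect authentic cadence — a large antecedent–consequent pair, i.e. a double period.
Phrase 3 begins with the same material as phrase 1, making it parallel.

parallel double period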